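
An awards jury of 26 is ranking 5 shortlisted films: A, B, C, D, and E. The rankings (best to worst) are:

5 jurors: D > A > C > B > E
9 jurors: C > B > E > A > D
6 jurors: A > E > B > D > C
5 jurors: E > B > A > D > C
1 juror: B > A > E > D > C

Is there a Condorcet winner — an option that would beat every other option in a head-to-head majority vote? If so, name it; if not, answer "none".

none

Checking pairwise contests:
B beats A 15–11.
C beats B 14–12.
A beats C 17–9.
A beats D 21–5.
B beats E 15–11.
Every option loses at least one head-to-head, so there is no Condorcet winner.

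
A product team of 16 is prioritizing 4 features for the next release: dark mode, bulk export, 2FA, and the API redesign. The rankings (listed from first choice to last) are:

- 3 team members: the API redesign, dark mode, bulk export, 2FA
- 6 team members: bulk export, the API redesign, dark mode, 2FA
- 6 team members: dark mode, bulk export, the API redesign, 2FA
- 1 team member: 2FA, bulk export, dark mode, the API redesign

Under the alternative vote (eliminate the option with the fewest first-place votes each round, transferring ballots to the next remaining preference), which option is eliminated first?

2FA

Round 1: dark mode 6, bulk export 6, 2FA 1, the API redesign 3. Eliminate 2FA.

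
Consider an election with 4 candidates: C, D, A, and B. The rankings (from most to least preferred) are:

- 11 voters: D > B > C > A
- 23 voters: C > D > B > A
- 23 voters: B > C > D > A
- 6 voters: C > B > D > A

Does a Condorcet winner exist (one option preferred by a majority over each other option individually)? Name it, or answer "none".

Checking pairwise contests:
B beats C 34–29.
C beats D 52–11.
C beats A 63–0.
D beats B 34–29.
Every option loses at least one head-to-head, so there is no Condorcet winner.

none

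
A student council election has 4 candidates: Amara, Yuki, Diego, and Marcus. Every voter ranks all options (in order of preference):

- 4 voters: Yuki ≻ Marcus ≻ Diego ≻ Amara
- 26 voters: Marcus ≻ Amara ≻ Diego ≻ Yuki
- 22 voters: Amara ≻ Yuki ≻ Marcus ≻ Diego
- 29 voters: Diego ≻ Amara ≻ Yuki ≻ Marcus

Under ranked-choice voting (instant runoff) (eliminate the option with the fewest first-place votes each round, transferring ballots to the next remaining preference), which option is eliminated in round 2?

Amara

Round 1: Amara 22, Yuki 4, Diego 29, Marcus 26. Eliminate Yuki.
Round 2: Amara 22, Diego 29, Marcus 30. Eliminate Amara.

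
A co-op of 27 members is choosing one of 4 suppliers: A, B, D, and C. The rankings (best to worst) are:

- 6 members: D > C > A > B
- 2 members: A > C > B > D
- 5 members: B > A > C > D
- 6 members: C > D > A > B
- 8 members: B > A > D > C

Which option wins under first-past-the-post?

B

First-place votes: A 2, B 13, D 6, C 6.
B has the most first-place votes.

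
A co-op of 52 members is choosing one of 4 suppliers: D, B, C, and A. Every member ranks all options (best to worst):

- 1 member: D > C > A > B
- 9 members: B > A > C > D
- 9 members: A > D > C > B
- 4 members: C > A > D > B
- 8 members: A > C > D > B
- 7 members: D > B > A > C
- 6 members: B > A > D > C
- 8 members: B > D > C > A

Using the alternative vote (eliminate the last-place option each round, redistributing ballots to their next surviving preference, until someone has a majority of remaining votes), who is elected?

B

Round 1: D 8, B 23, C 4, A 17. Eliminate C.
Round 2: D 8, B 23, A 21. Eliminate D.
Round 3: B 30, A 22. B has a majority.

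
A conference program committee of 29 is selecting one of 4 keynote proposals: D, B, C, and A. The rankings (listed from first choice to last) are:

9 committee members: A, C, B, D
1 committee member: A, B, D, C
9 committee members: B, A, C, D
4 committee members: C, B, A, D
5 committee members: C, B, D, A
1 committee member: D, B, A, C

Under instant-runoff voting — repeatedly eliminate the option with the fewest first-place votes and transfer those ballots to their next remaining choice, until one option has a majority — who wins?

Round 1: D 1, B 9, C 9, A 10. Eliminate D.
Round 2: B 10, C 9, A 10. Eliminate C.
Round 3: B 19, A 10. B has a majority.

B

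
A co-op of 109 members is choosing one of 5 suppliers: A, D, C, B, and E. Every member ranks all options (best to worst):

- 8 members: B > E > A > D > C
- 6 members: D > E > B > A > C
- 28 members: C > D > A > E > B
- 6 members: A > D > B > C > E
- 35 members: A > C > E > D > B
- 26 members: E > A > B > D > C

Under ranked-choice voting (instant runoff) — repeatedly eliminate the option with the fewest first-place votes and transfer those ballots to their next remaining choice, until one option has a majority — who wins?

Round 1: A 41, D 6, C 28, B 8, E 26. Eliminate D.
Round 2: A 41, C 28, B 8, E 32. Eliminate B.
Round 3: A 41, C 28, E 40. Eliminate C.
Round 4: A 69, E 40. A has a majority.

A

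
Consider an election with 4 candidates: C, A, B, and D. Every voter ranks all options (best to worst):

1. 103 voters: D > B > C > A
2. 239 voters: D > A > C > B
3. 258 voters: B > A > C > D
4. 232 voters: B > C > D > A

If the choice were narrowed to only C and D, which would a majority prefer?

Voters preferring C to D: 490; preferring D to C: 342.
C wins the head-to-head.

C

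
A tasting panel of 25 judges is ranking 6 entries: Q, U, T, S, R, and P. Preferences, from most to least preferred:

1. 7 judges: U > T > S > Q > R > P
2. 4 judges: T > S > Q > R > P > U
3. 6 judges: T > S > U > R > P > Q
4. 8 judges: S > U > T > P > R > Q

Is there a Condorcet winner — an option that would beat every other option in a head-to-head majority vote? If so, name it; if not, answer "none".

none

Checking pairwise contests:
U beats Q 21–4.
S beats U 18–7.
U beats T 15–10.
T beats S 17–8.
U beats R 21–4.
U beats P 21–4.
Every option loses at least one head-to-head, so there is no Condorcet winner.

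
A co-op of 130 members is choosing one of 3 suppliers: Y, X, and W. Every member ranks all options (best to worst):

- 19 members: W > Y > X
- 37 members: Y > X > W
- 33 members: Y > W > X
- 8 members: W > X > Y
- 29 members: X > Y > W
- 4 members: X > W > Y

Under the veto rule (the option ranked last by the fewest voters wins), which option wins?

Y

Last-place votes: Y 12, X 52, W 66.
Y is ranked last by the fewest voters, so Y wins.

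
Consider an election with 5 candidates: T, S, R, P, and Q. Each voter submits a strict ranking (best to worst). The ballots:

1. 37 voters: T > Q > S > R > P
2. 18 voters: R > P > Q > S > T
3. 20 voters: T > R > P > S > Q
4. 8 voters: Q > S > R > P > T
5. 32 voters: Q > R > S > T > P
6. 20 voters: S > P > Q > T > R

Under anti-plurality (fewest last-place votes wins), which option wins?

Last-place votes: T 26, S 0, R 20, P 69, Q 20.
S is ranked last by the fewest voters, so S wins.

S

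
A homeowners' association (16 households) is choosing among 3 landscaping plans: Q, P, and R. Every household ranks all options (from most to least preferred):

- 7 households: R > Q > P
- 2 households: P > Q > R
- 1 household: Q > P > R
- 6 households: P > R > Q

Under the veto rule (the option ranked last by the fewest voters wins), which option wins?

Last-place votes: Q 6, P 7, R 3.
R is ranked last by the fewest voters, so R wins.

R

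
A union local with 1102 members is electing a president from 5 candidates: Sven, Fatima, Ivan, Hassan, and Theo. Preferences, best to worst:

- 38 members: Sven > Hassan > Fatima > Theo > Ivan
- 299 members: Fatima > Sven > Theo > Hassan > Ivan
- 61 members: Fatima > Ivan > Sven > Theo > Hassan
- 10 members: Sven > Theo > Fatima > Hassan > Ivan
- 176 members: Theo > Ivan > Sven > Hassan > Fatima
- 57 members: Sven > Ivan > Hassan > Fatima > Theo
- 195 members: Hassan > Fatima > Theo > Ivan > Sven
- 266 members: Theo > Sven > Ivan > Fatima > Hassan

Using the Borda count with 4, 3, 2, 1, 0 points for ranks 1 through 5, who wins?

Sven: 38·4 + 299·3 + 61·2 + 10·4 + 176·2 + 57·4 + 195·0 + 266·3 = 2589
Fatima: 38·2 + 299·4 + 61·4 + 10·2 + 176·0 + 57·1 + 195·3 + 266·1 = 2444
Ivan: 38·0 + 299·0 + 61·3 + 10·0 + 176·3 + 57·3 + 195·1 + 266·2 = 1609
Hassan: 38·3 + 299·1 + 61·0 + 10·1 + 176·1 + 57·2 + 195·4 + 266·0 = 1493
Theo: 38·1 + 299·2 + 61·1 + 10·3 + 176·4 + 57·0 + 195·2 + 266·4 = 2885
Theo has the highest Borda score (2885).

Theo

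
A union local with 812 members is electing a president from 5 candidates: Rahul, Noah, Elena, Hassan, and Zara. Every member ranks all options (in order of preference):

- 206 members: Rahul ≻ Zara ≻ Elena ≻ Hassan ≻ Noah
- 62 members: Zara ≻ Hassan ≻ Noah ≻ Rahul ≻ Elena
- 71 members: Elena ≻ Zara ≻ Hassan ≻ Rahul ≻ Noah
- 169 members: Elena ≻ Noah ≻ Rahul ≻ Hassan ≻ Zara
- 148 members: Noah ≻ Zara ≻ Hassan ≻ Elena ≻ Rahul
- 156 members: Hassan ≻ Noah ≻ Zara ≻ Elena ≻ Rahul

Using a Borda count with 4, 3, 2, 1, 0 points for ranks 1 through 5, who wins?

Zara

Rahul: 206·4 + 62·1 + 71·1 + 169·2 + 148·0 + 156·0 = 1295
Noah: 206·0 + 62·2 + 71·0 + 169·3 + 148·4 + 156·3 = 1691
Elena: 206·2 + 62·0 + 71·4 + 169·4 + 148·1 + 156·1 = 1676
Hassan: 206·1 + 62·3 + 71·2 + 169·1 + 148·2 + 156·4 = 1623
Zara: 206·3 + 62·4 + 71·3 + 169·0 + 148·3 + 156·2 = 1835
Zara has the highest Borda score (1835).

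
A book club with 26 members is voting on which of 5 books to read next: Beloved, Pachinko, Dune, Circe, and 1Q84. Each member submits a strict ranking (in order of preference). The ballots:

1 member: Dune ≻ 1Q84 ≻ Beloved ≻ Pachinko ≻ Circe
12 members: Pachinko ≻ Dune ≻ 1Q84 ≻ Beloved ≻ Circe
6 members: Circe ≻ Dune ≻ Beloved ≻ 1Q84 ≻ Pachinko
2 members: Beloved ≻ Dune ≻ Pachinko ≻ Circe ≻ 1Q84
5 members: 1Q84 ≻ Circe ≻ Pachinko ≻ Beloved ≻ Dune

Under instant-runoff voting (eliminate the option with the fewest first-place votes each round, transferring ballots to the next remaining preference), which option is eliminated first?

Round 1: Beloved 2, Pachinko 12, Dune 1, Circe 6, 1Q84 5. Eliminate Dune.

Dune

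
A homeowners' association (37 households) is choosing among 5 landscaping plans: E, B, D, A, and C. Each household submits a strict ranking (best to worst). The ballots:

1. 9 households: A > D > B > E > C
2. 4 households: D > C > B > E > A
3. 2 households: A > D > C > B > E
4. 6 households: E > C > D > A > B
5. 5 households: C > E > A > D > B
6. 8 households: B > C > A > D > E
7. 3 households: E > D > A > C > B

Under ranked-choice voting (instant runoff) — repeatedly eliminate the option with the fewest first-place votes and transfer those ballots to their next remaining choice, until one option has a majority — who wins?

Round 1: E 9, B 8, D 4, A 11, C 5. Eliminate D.
Round 2: E 9, B 8, A 11, C 9. Eliminate B.
Round 3: E 9, A 11, C 17. Eliminate E.
Round 4: A 14, C 23. C has a majority.

C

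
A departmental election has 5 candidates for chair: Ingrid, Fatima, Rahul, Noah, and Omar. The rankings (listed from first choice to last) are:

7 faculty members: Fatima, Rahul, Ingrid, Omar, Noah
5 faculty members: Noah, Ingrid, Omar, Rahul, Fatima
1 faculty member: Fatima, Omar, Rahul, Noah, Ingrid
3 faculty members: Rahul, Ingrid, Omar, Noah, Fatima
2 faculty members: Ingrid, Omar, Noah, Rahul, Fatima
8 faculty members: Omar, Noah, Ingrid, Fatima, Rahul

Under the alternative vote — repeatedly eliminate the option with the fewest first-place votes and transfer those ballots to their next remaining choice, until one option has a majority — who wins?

Round 1: Ingrid 2, Fatima 8, Rahul 3, Noah 5, Omar 8. Eliminate Ingrid.
Round 2: Fatima 8, Rahul 3, Noah 5, Omar 10. Eliminate Rahul.
Round 3: Fatima 8, Noah 5, Omar 13. Eliminate Noah.
Round 4: Fatima 8, Omar 18. Omar has a majority.

Omar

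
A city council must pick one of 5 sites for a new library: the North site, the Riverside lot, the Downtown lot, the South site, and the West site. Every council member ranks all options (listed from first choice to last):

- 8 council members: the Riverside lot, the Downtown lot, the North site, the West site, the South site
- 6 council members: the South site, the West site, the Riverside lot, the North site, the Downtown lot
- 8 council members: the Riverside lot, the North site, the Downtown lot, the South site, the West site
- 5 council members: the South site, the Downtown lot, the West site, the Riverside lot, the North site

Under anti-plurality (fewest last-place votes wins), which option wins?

Last-place votes: the North site 5, the Riverside lot 0, the Downtown lot 6, the South site 8, the West site 8.
the Riverside lot is ranked last by the fewest voters, so the Riverside lot wins.

the Riverside lot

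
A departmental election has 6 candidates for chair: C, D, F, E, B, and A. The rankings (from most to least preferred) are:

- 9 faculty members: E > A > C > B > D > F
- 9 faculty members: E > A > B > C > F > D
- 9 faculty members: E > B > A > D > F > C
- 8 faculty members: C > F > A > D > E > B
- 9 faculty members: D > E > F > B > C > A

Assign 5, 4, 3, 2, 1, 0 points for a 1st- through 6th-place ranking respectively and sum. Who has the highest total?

C: 9·3 + 9·2 + 9·0 + 8·5 + 9·1 = 94
D: 9·1 + 9·0 + 9·2 + 8·2 + 9·5 = 88
F: 9·0 + 9·1 + 9·1 + 8·4 + 9·3 = 77
E: 9·5 + 9·5 + 9·5 + 8·1 + 9·4 = 179
B: 9·2 + 9·3 + 9·4 + 8·0 + 9·2 = 99
A: 9·4 + 9·4 + 9·3 + 8·3 + 9·0 = 123
E has the highest Borda score (179).

E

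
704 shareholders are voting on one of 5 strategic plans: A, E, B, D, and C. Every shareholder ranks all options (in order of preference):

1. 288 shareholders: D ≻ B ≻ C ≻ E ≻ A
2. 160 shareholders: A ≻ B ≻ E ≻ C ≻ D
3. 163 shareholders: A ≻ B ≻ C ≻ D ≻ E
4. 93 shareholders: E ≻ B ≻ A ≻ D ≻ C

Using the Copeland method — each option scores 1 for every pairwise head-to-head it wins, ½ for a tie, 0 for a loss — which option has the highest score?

A: beats D and C; loses to E and B → score 2.
E: beats A; loses to B, D, and C → score 1.
B: beats A, E, D, and C → score 4.
D: beats E and C; loses to A and B → score 2.
C: beats E; loses to A, B, and D → score 1.
B has the best pairwise record.

B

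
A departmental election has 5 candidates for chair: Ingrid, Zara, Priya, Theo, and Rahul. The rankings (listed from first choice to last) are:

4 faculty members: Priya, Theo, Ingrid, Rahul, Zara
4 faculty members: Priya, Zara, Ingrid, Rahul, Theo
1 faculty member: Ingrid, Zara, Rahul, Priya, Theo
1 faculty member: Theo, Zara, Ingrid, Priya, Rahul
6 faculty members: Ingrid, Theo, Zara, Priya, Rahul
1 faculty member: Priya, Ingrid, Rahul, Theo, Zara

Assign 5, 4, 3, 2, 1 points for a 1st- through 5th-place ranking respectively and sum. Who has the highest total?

Ingrid: 4·3 + 4·3 + 1·5 + 1·3 + 6·5 + 1·4 = 66
Zara: 4·1 + 4·4 + 1·4 + 1·4 + 6·3 + 1·1 = 47
Priya: 4·5 + 4·5 + 1·2 + 1·2 + 6·2 + 1·5 = 61
Theo: 4·4 + 4·1 + 1·1 + 1·5 + 6·4 + 1·2 = 52
Rahul: 4·2 + 4·2 + 1·3 + 1·1 + 6·1 + 1·3 = 29
Ingrid has the highest Borda score (66).

Ingrid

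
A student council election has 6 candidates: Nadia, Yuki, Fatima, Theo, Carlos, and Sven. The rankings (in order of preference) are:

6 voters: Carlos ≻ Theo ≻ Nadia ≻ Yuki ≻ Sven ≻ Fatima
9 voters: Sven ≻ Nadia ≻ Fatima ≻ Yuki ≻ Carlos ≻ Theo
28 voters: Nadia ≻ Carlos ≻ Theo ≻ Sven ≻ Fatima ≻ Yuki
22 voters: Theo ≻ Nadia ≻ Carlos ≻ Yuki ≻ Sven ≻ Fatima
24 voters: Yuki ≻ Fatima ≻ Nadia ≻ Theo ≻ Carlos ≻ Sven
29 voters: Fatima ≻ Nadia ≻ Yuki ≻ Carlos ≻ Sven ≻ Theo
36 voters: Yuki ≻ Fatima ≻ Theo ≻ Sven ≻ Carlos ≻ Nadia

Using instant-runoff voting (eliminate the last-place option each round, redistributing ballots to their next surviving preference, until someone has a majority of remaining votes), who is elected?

Nadia

Round 1: Nadia 28, Yuki 60, Fatima 29, Theo 22, Carlos 6, Sven 9. Eliminate Carlos.
Round 2: Nadia 28, Yuki 60, Fatima 29, Theo 28, Sven 9. Eliminate Sven.
Round 3: Nadia 37, Yuki 60, Fatima 29, Theo 28. Eliminate Theo.
Round 4: Nadia 65, Yuki 60, Fatima 29. Eliminate Fatima.
Round 5: Nadia 94, Yuki 60. Nadia has a majority.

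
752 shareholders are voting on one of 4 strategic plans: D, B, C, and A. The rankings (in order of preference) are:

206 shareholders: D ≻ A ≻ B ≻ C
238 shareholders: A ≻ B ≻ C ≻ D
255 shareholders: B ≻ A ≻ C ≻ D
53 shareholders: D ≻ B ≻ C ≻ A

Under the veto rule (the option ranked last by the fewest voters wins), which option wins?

Last-place votes: D 493, B 0, C 206, A 53.
B is ranked last by the fewest voters, so B wins.

B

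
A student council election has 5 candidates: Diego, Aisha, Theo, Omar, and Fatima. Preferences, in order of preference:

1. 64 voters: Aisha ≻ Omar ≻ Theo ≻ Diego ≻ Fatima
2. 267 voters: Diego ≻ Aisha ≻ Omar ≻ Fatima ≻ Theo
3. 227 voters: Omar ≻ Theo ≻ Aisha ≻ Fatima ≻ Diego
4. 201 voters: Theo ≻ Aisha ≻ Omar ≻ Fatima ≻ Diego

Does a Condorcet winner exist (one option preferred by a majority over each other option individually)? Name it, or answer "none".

Checking pairwise contests:
Aisha beats Diego 492–267.
Theo beats Aisha 428–331.
Omar beats Theo 558–201.
Aisha beats Omar 532–227.
Aisha beats Fatima 759–0.
Every option loses at least one head-to-head, so there is no Condorcet winner.

none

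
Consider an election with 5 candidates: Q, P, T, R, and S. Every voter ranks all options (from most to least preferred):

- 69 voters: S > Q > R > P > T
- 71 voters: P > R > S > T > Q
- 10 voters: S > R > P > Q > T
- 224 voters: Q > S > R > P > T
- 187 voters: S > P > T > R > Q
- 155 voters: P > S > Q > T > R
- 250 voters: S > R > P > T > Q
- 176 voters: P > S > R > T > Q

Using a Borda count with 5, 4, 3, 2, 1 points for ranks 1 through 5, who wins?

S

Q: 69·4 + 71·1 + 10·2 + 224·5 + 187·1 + 155·3 + 250·1 + 176·1 = 2565
P: 69·2 + 71·5 + 10·3 + 224·2 + 187·4 + 155·5 + 250·3 + 176·5 = 4124
T: 69·1 + 71·2 + 10·1 + 224·1 + 187·3 + 155·2 + 250·2 + 176·2 = 2168
R: 69·3 + 71·4 + 10·4 + 224·3 + 187·2 + 155·1 + 250·4 + 176·3 = 3260
S: 69·5 + 71·3 + 10·5 + 224·4 + 187·5 + 155·4 + 250·5 + 176·4 = 5013
S has the highest Borda score (5013).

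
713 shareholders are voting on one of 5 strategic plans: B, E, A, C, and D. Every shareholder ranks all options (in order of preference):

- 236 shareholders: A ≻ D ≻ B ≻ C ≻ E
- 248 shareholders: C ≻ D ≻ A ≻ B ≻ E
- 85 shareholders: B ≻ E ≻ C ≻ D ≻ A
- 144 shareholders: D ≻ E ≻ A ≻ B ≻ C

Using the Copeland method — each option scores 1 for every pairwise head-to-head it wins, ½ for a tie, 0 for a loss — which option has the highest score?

B: beats E and C; loses to A and D → score 2.
E: loses to B, A, C, and D → score 0.
A: beats B, E, and C; loses to D → score 3.
C: beats E; loses to B, A, and D → score 1.
D: beats B, E, A, and C → score 4.
D has the best pairwise record.

D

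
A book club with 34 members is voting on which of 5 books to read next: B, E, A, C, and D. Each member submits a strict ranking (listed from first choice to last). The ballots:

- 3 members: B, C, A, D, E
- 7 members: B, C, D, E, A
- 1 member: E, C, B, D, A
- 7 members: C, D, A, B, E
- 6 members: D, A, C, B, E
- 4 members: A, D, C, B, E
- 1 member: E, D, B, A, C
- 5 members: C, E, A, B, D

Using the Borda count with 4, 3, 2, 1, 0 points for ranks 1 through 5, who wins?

C

B: 3·4 + 7·4 + 1·2 + 7·1 + 6·1 + 4·1 + 1·2 + 5·1 = 66
E: 3·0 + 7·1 + 1·4 + 7·0 + 6·0 + 4·0 + 1·4 + 5·3 = 30
A: 3·2 + 7·0 + 1·0 + 7·2 + 6·3 + 4·4 + 1·1 + 5·2 = 65
C: 3·3 + 7·3 + 1·3 + 7·4 + 6·2 + 4·2 + 1·0 + 5·4 = 101
D: 3·1 + 7·2 + 1·1 + 7·3 + 6·4 + 4·3 + 1·3 + 5·0 = 78
C has the highest Borda score (101).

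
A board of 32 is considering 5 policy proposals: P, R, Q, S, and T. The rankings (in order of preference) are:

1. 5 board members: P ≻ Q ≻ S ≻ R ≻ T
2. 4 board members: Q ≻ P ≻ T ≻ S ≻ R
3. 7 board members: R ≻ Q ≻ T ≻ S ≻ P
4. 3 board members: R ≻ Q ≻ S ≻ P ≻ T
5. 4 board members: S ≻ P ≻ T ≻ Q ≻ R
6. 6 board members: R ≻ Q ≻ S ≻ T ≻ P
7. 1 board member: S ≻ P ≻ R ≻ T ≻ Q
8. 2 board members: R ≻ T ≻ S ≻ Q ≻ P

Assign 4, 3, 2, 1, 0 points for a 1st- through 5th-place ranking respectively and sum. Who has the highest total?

Q

P: 5·4 + 4·3 + 7·0 + 3·1 + 4·3 + 6·0 + 1·3 + 2·0 = 50
R: 5·1 + 4·0 + 7·4 + 3·4 + 4·0 + 6·4 + 1·2 + 2·4 = 79
Q: 5·3 + 4·4 + 7·3 + 3·3 + 4·1 + 6·3 + 1·0 + 2·1 = 85
S: 5·2 + 4·1 + 7·1 + 3·2 + 4·4 + 6·2 + 1·4 + 2·2 = 63
T: 5·0 + 4·2 + 7·2 + 3·0 + 4·2 + 6·1 + 1·1 + 2·3 = 43
Q has the highest Borda score (85).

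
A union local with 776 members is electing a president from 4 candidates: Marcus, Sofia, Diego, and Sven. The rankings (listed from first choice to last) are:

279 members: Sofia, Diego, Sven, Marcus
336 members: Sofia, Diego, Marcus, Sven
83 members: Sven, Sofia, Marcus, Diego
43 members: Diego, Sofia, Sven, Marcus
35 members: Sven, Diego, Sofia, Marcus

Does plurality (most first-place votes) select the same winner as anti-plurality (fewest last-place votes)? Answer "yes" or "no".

Plurality — first-place votes: Marcus 0, Sofia 615, Diego 43, Sven 118. Winner: Sofia.
Anti-plurality — last-place votes: Marcus 357, Sofia 0, Diego 83, Sven 336. Winner: Sofia.
The two methods agree.

yes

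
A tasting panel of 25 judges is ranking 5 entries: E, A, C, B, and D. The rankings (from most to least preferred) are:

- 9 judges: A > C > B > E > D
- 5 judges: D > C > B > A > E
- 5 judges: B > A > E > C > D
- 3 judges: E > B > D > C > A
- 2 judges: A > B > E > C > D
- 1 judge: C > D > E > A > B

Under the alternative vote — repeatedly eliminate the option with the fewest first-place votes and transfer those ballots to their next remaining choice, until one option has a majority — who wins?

Round 1: E 3, A 11, C 1, B 5, D 5. Eliminate C.
Round 2: E 3, A 11, B 5, D 6. Eliminate E.
Round 3: A 11, B 8, D 6. Eliminate D.
Round 4: A 12, B 13. B has a majority.

B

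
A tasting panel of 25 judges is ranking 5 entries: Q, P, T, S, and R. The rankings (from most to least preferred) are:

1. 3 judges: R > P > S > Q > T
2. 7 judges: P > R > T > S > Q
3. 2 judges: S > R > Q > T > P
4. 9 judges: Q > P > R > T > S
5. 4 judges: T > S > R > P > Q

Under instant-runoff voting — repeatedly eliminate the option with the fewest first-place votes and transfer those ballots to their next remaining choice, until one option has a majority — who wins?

R

Round 1: Q 9, P 7, T 4, S 2, R 3. Eliminate S.
Round 2: Q 9, P 7, T 4, R 5. Eliminate T.
Round 3: Q 9, P 7, R 9. Eliminate P.
Round 4: Q 9, R 16. R has a majority.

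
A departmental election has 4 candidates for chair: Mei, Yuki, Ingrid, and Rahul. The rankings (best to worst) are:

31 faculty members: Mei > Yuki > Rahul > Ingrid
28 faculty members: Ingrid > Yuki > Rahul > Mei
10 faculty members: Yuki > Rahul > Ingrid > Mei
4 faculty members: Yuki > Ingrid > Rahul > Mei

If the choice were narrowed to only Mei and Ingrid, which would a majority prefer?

Ingrid

Voters preferring Mei to Ingrid: 31; preferring Ingrid to Mei: 42.
Ingrid wins the head-to-head.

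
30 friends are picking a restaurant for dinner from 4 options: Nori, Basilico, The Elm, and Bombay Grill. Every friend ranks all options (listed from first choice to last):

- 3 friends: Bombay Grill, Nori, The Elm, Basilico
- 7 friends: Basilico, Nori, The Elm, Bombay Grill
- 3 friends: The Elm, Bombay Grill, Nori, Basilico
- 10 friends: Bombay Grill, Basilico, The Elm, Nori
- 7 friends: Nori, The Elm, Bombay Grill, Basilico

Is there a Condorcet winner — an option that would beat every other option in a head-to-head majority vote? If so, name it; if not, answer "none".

Checking pairwise contests:
Basilico beats Nori 17–13.
Bombay Grill beats Basilico 23–7.
Nori beats The Elm 17–13.
The Elm beats Bombay Grill 17–13.
Every option loses at least one head-to-head, so there is no Condorcet winner.

none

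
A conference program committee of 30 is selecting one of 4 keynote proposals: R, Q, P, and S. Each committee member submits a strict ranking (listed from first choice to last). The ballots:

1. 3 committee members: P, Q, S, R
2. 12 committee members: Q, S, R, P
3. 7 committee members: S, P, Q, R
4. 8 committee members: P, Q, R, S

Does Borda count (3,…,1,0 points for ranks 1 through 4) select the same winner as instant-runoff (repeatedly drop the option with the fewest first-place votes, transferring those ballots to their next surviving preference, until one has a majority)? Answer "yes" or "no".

Borda — scores: R 20, Q 65, P 47, S 48. Winner: Q.
Instant-runoff — R1 R 0, Q 12, P 11, S 7 (R out); R2 Q 12, P 11, S 7 (S out); R3 Q 12, P 18 (P winner). Winner: P.
The two methods disagree.

no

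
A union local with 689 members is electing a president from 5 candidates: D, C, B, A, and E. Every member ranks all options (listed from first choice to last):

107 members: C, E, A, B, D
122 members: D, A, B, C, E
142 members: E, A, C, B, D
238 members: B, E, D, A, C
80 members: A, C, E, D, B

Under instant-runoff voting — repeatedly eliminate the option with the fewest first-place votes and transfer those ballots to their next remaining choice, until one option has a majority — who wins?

Round 1: D 122, C 107, B 238, A 80, E 142. Eliminate A.
Round 2: D 122, C 187, B 238, E 142. Eliminate D.
Round 3: C 187, B 360, E 142. B has a majority.

B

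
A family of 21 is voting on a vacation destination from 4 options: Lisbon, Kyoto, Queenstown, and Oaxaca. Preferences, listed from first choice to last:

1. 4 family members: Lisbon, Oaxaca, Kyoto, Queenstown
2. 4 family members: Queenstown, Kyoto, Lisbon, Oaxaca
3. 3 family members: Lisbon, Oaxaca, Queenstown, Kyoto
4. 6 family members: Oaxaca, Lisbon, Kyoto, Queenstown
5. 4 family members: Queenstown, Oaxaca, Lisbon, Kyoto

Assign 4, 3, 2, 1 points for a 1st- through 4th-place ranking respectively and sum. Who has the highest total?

Lisbon: 4·4 + 4·2 + 3·4 + 6·3 + 4·2 = 62
Kyoto: 4·2 + 4·3 + 3·1 + 6·2 + 4·1 = 39
Queenstown: 4·1 + 4·4 + 3·2 + 6·1 + 4·4 = 48
Oaxaca: 4·3 + 4·1 + 3·3 + 6·4 + 4·3 = 61
Lisbon has the highest Borda score (62).

Lisbon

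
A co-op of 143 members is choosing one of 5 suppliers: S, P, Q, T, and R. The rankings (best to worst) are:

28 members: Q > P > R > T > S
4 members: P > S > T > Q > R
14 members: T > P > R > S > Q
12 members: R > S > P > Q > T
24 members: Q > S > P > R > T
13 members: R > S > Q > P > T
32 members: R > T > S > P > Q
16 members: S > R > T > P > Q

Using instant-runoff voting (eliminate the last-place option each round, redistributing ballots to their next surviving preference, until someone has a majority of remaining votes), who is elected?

Round 1: S 16, P 4, Q 52, T 14, R 57. Eliminate P.
Round 2: S 20, Q 52, T 14, R 57. Eliminate T.
Round 3: S 20, Q 52, R 71. Eliminate S.
Round 4: Q 56, R 87. R has a majority.

R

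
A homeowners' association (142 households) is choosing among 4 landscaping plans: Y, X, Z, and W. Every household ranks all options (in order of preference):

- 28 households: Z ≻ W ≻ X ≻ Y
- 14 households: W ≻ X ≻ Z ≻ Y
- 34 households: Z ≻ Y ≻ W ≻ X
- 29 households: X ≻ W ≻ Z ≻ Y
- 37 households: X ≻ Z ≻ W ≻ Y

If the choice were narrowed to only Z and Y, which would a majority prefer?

Z

Voters preferring Z to Y: 142; preferring Y to Z: 0.
Z wins the head-to-head.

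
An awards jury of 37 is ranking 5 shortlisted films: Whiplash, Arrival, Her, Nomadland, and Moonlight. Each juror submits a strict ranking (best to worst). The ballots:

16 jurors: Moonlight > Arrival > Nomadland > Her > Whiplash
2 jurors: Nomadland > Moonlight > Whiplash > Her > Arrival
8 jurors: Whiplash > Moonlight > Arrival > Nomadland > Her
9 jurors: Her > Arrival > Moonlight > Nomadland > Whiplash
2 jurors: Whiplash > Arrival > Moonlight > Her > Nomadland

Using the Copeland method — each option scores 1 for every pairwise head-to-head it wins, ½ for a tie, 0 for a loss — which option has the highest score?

Whiplash: loses to Arrival, Her, Nomadland, and Moonlight → score 0.
Arrival: beats Whiplash, Her, and Nomadland; loses to Moonlight → score 3.
Her: beats Whiplash; loses to Arrival, Nomadland, and Moonlight → score 1.
Nomadland: beats Whiplash and Her; loses to Arrival and Moonlight → score 2.
Moonlight: beats Whiplash, Arrival, Her, and Nomadland → score 4.
Moonlight has the best pairwise record.

Moonlight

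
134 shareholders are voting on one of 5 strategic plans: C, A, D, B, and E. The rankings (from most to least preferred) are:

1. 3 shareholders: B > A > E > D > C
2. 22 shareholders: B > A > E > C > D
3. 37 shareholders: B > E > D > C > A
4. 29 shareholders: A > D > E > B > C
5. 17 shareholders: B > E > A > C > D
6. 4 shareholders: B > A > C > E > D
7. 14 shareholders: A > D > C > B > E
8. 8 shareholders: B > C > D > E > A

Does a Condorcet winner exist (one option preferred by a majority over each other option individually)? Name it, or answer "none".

B vs C: 120–14 for B.
B vs A: 91–43 for B.
B vs D: 91–43 for B.
B vs E: 105–29 for B.
B beats every other option head-to-head.

B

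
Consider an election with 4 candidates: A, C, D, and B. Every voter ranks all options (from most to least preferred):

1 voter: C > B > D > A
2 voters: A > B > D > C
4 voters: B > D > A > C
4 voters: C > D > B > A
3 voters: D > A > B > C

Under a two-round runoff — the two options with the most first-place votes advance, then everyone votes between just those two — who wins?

B

Round 1 first-place votes: A 2, C 5, D 3, B 4.
C and B advance.
Runoff: C is preferred to B by 5 voters; B by 9.
B wins the runoff.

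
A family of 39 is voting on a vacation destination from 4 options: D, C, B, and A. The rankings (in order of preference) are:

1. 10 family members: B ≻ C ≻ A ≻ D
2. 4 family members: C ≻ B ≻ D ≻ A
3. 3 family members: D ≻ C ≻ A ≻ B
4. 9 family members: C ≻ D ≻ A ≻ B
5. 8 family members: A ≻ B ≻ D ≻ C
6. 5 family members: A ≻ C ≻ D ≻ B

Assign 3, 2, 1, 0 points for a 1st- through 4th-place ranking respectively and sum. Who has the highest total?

C

D: 10·0 + 4·1 + 3·3 + 9·2 + 8·1 + 5·1 = 44
C: 10·2 + 4·3 + 3·2 + 9·3 + 8·0 + 5·2 = 75
B: 10·3 + 4·2 + 3·0 + 9·0 + 8·2 + 5·0 = 54
A: 10·1 + 4·0 + 3·1 + 9·1 + 8·3 + 5·3 = 61
C has the highest Borda score (75).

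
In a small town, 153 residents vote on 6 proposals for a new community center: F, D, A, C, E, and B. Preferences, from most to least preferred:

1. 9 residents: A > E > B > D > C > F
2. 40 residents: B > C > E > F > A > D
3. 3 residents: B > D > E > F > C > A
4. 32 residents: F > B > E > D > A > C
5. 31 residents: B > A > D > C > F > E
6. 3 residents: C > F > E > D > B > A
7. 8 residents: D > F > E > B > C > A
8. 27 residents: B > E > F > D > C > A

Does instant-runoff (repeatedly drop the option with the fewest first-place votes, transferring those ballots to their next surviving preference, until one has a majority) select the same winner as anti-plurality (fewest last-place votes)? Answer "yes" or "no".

yes

Instant-runoff — R1 F 32, D 8, A 9, C 3, E 0, B 101 (B winner). Winner: B.
Anti-plurality — last-place votes: F 9, D 40, A 41, C 32, E 31, B 0. Winner: B.
The two methods agree.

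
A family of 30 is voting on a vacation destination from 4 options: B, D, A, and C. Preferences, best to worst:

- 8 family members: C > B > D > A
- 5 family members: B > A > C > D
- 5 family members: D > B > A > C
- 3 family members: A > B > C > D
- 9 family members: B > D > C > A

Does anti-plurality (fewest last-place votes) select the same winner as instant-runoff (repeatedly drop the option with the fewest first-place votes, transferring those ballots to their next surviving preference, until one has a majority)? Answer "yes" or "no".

yes

Anti-plurality — last-place votes: B 0, D 8, A 17, C 5. Winner: B.
Instant-runoff — R1 B 14, D 5, A 3, C 8 (A out); R2 B 17, D 5, C 8 (B winner). Winner: B.
The two methods agree.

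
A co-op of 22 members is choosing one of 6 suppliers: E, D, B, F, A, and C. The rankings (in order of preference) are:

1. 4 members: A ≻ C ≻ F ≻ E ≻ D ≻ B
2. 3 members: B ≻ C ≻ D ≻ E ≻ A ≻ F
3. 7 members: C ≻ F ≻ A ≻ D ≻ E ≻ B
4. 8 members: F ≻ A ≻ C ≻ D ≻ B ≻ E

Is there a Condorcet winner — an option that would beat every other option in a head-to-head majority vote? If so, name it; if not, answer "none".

Checking pairwise contests:
D beats E 18–4.
F beats D 19–3.
D beats B 19–3.
C beats F 14–8.
F beats A 15–7.
A beats C 12–10.
Every option loses at least one head-to-head, so there is no Condorcet winner.

none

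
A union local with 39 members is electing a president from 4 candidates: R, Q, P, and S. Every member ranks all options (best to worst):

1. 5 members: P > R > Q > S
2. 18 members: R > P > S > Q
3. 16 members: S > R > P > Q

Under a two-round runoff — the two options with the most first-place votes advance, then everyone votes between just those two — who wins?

Round 1 first-place votes: R 18, Q 0, P 5, S 16.
R and S advance.
Runoff: R is preferred to S by 23 voters; S by 16.
R wins the runoff.

R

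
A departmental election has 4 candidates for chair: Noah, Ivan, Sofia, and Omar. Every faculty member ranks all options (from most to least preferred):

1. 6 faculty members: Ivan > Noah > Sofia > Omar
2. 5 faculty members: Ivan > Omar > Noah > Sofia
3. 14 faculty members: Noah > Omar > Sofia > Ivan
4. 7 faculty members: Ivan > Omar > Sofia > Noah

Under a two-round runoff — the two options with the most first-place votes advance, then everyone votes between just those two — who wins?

Round 1 first-place votes: Noah 14, Ivan 18, Sofia 0, Omar 0.
Ivan and Noah advance.
Runoff: Ivan is preferred to Noah by 18 voters; Noah by 14.
Ivan wins the runoff.

Ivan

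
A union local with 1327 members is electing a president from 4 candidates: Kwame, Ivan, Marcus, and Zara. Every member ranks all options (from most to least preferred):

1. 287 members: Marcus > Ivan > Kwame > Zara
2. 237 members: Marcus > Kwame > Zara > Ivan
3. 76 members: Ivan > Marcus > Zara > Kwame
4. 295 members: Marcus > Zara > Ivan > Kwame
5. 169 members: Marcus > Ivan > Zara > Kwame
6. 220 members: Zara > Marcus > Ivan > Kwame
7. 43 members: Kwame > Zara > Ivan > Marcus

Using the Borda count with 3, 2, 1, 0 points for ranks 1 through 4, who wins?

Kwame: 287·1 + 237·2 + 76·0 + 295·0 + 169·0 + 220·0 + 43·3 = 890
Ivan: 287·2 + 237·0 + 76·3 + 295·1 + 169·2 + 220·1 + 43·1 = 1698
Marcus: 287·3 + 237·3 + 76·2 + 295·3 + 169·3 + 220·2 + 43·0 = 3556
Zara: 287·0 + 237·1 + 76·1 + 295·2 + 169·1 + 220·3 + 43·2 = 1818
Marcus has the highest Borda score (3556).

Marcus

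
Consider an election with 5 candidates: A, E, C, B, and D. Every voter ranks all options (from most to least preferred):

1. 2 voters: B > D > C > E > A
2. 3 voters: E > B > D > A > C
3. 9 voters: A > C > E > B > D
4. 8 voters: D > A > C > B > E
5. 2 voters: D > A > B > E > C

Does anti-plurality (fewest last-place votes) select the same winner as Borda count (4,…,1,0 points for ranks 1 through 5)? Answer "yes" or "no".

no

Anti-plurality — last-place votes: A 2, E 8, C 5, B 0, D 9. Winner: B.
Borda — scores: A 69, E 34, C 47, B 38, D 52. Winner: A.
The two methods disagree.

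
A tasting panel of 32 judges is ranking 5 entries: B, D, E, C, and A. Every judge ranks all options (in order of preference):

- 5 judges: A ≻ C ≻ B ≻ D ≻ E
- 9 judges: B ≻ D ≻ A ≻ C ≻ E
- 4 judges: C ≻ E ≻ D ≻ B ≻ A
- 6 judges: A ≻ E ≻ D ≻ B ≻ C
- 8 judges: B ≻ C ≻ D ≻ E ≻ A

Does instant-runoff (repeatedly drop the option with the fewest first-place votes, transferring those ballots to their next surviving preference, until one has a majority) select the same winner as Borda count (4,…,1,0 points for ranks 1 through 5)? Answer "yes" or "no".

Instant-runoff — R1 B 17, D 0, E 0, C 4, A 11 (B winner). Winner: B.
Borda — scores: B 88, D 68, E 38, C 64, A 62. Winner: B.
The two methods agree.

yes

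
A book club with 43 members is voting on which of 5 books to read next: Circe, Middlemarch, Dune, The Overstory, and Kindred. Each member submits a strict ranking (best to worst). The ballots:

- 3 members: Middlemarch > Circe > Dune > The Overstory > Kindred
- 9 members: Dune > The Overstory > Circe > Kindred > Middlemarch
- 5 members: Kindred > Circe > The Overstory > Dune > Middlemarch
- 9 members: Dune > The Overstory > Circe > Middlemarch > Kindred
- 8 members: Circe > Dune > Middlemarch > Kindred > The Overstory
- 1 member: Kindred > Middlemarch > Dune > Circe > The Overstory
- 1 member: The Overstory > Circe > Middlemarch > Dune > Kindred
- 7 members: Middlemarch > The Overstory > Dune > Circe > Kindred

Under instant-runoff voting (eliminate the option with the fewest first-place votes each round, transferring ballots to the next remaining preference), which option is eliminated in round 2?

Kindred

Round 1: Circe 8, Middlemarch 10, Dune 18, The Overstory 1, Kindred 6. Eliminate The Overstory.
Round 2: Circe 9, Middlemarch 10, Dune 18, Kindred 6. Eliminate Kindred.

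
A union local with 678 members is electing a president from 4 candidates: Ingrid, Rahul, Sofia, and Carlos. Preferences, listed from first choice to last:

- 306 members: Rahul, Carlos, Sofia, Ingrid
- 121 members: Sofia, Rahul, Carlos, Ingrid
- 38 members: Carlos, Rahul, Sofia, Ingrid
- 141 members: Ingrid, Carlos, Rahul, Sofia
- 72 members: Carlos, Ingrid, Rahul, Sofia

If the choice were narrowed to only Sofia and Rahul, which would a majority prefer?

Voters preferring Sofia to Rahul: 121; preferring Rahul to Sofia: 557.
Rahul wins the head-to-head.

Rahul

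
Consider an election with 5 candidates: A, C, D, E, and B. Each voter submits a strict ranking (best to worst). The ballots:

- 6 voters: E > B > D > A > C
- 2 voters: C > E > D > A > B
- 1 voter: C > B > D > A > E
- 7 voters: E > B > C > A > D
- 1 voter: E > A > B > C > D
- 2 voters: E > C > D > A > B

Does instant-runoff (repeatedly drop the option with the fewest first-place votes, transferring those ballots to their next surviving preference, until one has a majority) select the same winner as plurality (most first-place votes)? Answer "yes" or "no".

Instant-runoff — R1 A 0, C 3, D 0, E 16, B 0 (E winner). Winner: E.
Plurality — first-place votes: A 0, C 3, D 0, E 16, B 0. Winner: E.
The two methods agree.

yes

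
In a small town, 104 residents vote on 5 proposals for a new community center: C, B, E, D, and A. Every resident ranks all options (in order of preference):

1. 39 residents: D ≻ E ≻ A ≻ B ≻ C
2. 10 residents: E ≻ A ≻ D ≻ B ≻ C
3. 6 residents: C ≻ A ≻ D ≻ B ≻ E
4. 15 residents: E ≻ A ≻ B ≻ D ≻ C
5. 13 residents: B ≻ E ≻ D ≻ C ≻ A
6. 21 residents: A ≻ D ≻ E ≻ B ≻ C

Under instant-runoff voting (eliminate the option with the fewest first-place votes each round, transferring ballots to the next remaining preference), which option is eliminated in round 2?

Round 1: C 6, B 13, E 25, D 39, A 21. Eliminate C.
Round 2: B 13, E 25, D 39, A 27. Eliminate B.

B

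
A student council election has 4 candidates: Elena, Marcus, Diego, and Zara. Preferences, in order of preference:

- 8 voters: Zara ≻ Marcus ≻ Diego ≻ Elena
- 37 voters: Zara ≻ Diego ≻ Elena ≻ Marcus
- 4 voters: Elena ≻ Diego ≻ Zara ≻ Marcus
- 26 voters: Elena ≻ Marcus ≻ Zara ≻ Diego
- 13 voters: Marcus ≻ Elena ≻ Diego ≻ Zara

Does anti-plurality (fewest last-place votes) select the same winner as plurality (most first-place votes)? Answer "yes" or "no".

no

Anti-plurality — last-place votes: Elena 8, Marcus 41, Diego 26, Zara 13. Winner: Elena.
Plurality — first-place votes: Elena 30, Marcus 13, Diego 0, Zara 45. Winner: Zara.
The two methods disagree.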